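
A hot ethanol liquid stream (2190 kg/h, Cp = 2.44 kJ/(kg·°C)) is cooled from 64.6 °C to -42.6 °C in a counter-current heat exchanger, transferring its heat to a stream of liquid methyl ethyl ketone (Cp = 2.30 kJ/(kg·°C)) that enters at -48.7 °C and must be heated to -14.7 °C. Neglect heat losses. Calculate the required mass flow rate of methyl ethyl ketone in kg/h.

Heat released by hot stream: Q = 2190 × 2.44 × (64.6 − -42.6) = 572830 kJ/h
Energy balance on cold side (adiabatic exchanger): Q = ṁ_c·Cp_c·(T_c,out − T_c,in)
ṁ_c = 572830 / [2.30 × (-14.7 − -48.7)] = 7325.2 kg/h

ṁ_c = 7330 kg/h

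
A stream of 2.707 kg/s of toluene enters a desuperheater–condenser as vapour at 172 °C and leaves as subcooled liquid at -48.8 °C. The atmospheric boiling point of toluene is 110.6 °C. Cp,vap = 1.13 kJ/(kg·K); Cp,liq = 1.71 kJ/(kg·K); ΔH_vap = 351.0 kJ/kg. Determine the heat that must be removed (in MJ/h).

vapour 172→110.6 °C: -69.382 kJ/kg
condensation at 110.6 °C: -351 kJ/kg
liquid 110.6→-48.8 °C: -272.57 kJ/kg
Δh = -69.382 + -351 + -272.57 = -692.96 kJ/kg
Q = ṁ·Δh = 2.707 kg/s × -692.96 kJ/kg = -1875.8 kJ/s
|Q| = 1875.8 kW = 6753 MJ/h

Q_c = 6750 MJ/h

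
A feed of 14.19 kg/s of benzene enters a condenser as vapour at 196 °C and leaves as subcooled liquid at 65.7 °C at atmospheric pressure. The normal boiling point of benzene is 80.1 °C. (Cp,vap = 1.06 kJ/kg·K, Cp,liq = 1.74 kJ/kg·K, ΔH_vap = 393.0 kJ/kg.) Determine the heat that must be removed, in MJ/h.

Q_c = 27600 MJ/h

vapour 196→80.1 °C: -122.85 kJ/kg
condensation at 80.1 °C: -393 kJ/kg
liquid 80.1→65.7 °C: -25.056 kJ/kg
Δh = -122.85 + -393 + -25.056 = -540.91 kJ/kg
Q = ṁ·Δh = 14.19 kg/s × -540.91 kJ/kg = -7675.5 kJ/s
|Q| = 7675.5 kW = 27632 MJ/h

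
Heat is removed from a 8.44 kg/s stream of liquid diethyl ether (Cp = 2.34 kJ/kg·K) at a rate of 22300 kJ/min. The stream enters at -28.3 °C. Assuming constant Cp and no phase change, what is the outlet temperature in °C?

Q = 22300 kJ/min = 371.67 kJ/s
ΔT = Q/(ṁ·Cp) = 371.67/(8.44×2.34) = 18.819 K
T_out = -28.3 − 18.819 = -47.119 °C

T_out = -47.1 °C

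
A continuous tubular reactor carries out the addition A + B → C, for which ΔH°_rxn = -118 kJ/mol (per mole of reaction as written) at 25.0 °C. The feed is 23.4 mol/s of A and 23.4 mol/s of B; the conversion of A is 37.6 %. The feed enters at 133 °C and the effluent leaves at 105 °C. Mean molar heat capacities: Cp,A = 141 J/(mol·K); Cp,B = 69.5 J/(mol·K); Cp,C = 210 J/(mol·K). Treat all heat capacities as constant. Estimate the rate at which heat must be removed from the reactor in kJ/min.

Extent of reaction ξ = 0.376 × 23.4 = 8.7984 mol/s
Reaction term: ξ·ΔH°_rxn = 8.7984 × -118 = -1038.2 kJ/s
Sensible, feed 133→25 °C: -531.98 kJ/s
Outlet flows (mol/s): A 14.602, B 14.602, C 8.7984
Sensible, products 25→105 °C: 393.7 kJ/s
Q = ΔH = -1176.5 kJ/s = -1176.5 kW
Heat removed = 70589 kJ/min

Q_out = 70600 kJ/min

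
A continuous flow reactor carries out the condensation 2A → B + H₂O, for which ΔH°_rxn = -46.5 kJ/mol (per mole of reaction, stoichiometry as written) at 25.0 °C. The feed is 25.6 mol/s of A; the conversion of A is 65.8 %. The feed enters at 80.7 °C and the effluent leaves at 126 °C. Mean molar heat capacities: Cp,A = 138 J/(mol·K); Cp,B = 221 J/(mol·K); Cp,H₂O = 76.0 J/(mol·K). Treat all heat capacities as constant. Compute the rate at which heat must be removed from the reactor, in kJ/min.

Q_out = 12800 kJ/min

Extent of reaction ξ = 0.658 × 25.6 / 2 = 8.4224 mol/s
Reaction term: ξ·ΔH°_rxn = 8.4224 × -46.5 = -391.64 kJ/s
Sensible, feed 80.7→25 °C: -196.78 kJ/s
Outlet flows (mol/s): A 8.7552, B 8.4224, H₂O 8.4224
Sensible, products 25→126 °C: 374.68 kJ/s
Q = ΔH = -213.74 kJ/s = -213.74 kW
Heat removed = 12825 kJ/min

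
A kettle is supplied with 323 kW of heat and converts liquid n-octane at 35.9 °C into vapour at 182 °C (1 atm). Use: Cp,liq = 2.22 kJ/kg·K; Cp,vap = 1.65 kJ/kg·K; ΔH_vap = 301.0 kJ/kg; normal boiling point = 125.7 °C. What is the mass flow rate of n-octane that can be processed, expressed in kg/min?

ṁ = 32.7 kg/min

Δh = 2.22×(125.7−35.9) + 301.0 + 1.65×(182−125.7) = 593.25 kJ/kg
Q = 323 kW = 323 kJ/s = 19380 kJ/min
ṁ = Q/Δh = 19380 / 593.25 = 32.667 kg/min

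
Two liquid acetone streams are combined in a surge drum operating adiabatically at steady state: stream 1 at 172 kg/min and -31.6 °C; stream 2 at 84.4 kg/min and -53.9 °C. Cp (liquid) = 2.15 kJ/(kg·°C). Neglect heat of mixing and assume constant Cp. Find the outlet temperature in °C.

T_out = -38.9 °C

Energy balance with Q = 0: Σ ṁᵢCp,ᵢ(T_out − Tᵢ) = 0
Σ ṁᵢCp,ᵢTᵢ = 172×2.15×-31.6 + 84.4×2.15×-53.9 = -21466
Σ ṁᵢCp,ᵢ = 172×2.15 + 84.4×2.15 = 551.26
T_out = -21466 / 551.26 = -38.941 °C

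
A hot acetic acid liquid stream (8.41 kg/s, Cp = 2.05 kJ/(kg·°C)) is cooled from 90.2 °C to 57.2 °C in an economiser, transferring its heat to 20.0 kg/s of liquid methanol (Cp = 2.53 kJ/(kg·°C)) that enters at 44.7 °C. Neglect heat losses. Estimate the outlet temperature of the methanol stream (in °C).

Heat released by hot stream: Q = 8.41 × 2.05 × (90.2 − 57.2) = 568.94 kJ/s
Energy balance on cold side (adiabatic exchanger): Q = ṁ_c·Cp_c·(T_c,out − T_c,in)
T_c,out = 44.7 + 568.94/(20.0 × 2.53) = 55.944 °C

T_c,out = 55.9 °C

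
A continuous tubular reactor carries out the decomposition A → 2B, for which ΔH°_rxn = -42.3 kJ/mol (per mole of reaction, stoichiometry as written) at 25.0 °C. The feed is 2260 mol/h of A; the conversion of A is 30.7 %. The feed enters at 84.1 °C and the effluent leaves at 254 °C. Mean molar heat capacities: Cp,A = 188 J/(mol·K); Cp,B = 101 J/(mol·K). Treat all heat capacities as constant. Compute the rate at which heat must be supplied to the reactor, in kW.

Extent of reaction ξ = 0.307 × 2260 = 693.82 mol/h
Reaction term: ξ·ΔH°_rxn = 693.82 × -42.3 = -29349 kJ/h
Sensible, feed 84.1→25 °C: -25110 kJ/h
Outlet flows (mol/h): A 1566.2, B 1387.6
Sensible, products 25→254 °C: 99522 kJ/h
Q = ΔH = 45063 kJ/h = 12.517 kW
Heat supplied = 12.517 kW

Q_in = 12.5 kW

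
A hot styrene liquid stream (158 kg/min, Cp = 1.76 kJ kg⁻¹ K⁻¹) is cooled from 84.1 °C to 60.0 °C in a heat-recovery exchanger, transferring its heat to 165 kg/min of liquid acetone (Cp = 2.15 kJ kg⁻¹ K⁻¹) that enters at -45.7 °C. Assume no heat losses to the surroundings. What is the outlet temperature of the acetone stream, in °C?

T_c,out = -26.8 °C

Heat released by hot stream: Q = 158 × 1.76 × (84.1 − 60.0) = 6701.7 kJ/min
Energy balance on cold side (adiabatic exchanger): Q = ṁ_c·Cp_c·(T_c,out − T_c,in)
T_c,out = -45.7 + 6701.7/(165 × 2.15) = -26.809 °C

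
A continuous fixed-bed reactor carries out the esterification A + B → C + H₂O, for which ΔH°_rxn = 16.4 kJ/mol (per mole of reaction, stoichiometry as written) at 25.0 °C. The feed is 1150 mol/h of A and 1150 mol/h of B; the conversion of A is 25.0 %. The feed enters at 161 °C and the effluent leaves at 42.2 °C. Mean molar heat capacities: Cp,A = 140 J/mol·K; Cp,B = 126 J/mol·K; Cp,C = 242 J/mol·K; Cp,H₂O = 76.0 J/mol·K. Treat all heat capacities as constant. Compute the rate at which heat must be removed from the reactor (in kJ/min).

Extent of reaction ξ = 0.250 × 1150 = 287.5 mol/h
Reaction term: ξ·ΔH°_rxn = 287.5 × 16.4 = 4715 kJ/h
Sensible, feed 161→25 °C: -41602 kJ/h
Outlet flows (mol/h): A 862.5, B 862.5, C 287.5, H₂O 287.5
Sensible, products 25→42.2 °C: 5518.6 kJ/h
Q = ΔH = -31369 kJ/h = -8.7135 kW
Heat removed = 522.81 kJ/min

Q_out = 523 kJ/min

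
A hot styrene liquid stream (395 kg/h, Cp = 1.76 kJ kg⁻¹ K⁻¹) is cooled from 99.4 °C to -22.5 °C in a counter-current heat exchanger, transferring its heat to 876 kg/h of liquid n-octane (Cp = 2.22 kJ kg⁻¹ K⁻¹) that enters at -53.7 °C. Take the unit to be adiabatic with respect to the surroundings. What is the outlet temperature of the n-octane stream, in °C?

T_c,out = -10.1 °C

Heat released by hot stream: Q = 395 × 1.76 × (99.4 − -22.5) = 84745 kJ/h
Energy balance on cold side (adiabatic exchanger): Q = ṁ_c·Cp_c·(T_c,out − T_c,in)
T_c,out = -53.7 + 84745/(876 × 2.22) = -10.123 °C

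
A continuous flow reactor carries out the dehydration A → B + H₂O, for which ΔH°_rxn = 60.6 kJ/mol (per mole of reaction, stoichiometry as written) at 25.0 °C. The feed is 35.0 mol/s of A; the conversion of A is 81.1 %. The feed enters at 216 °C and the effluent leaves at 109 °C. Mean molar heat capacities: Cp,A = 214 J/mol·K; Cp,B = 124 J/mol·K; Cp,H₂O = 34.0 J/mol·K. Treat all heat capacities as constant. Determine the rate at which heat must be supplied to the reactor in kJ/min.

Extent of reaction ξ = 0.811 × 35.0 = 28.385 mol/s
Reaction term: ξ·ΔH°_rxn = 28.385 × 60.6 = 1720.1 kJ/s
Sensible, feed 216→25 °C: -1430.6 kJ/s
Outlet flows (mol/s): A 6.615, B 28.385, H₂O 28.385
Sensible, products 25→109 °C: 495.64 kJ/s
Q = ΔH = 785.18 kJ/s = 785.18 kW
Heat supplied = 47111 kJ/min

Q_in = 47100 kJ/min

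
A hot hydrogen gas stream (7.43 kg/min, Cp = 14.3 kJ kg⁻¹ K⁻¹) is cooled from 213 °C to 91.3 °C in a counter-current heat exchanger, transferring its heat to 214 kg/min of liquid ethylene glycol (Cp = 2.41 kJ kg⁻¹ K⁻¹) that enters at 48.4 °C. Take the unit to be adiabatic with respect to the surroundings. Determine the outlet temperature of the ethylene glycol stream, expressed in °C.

Heat released by hot stream: Q = 7.43 × 14.3 × (213 − 91.3) = 12931 kJ/min
Energy balance on cold side (adiabatic exchanger): Q = ṁ_c·Cp_c·(T_c,out − T_c,in)
T_c,out = 48.4 + 12931/(214 × 2.41) = 73.472 °C

T_c,out = 73.5 °C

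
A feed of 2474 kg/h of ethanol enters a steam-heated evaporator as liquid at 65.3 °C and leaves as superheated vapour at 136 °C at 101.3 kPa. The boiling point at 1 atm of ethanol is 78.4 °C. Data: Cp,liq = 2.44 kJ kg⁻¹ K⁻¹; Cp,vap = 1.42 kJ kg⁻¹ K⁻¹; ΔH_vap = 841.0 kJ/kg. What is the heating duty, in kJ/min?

Q = 39400 kJ/min

liquid 65.3→78.4 °C: 31.964 kJ/kg
vaporisation at 78.4 °C: 841 kJ/kg
vapour 78.4→136 °C: 81.792 kJ/kg
Δh = 31.964 + 841 + 81.792 = 954.76 kJ/kg
Q = ṁ·Δh = 2474 kg/h × 954.76 kJ/kg = 2.3621e+06 kJ/h
|Q| = 656.13 kW = 39368 kJ/min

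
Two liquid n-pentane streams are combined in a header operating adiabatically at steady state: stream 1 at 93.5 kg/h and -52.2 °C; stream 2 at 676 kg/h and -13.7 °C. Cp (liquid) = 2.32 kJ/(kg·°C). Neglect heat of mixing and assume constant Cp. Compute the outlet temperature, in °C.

T_out = -18.4 °C

Energy balance with Q = 0: Σ ṁᵢCp,ᵢ(T_out − Tᵢ) = 0
Σ ṁᵢCp,ᵢTᵢ = 93.5×2.32×-52.2 + 676×2.32×-13.7 = -32809
Σ ṁᵢCp,ᵢ = 93.5×2.32 + 676×2.32 = 1785.2
T_out = -32809 / 1785.2 = -18.378 °C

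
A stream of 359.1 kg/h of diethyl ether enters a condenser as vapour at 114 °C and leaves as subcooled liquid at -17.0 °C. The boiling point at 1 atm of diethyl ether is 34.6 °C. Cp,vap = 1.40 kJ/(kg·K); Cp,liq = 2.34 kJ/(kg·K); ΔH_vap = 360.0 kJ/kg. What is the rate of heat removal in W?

vapour 114→34.6 °C: -111.16 kJ/kg
condensation at 34.6 °C: -360 kJ/kg
liquid 34.6→-17.0 °C: -120.74 kJ/kg
Δh = -111.16 + -360 + -120.74 = -591.9 kJ/kg
Q = ṁ·Δh = 359.1 kg/h × -591.9 kJ/kg = -212550 kJ/h
|Q| = 59.042 kW = 59042 W

Q_c = 59000 W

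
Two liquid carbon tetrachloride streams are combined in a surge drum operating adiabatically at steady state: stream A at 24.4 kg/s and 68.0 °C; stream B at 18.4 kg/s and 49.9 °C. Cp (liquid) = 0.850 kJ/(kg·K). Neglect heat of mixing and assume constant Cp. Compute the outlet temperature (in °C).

No heat crosses the boundary, so H_out = H_in.
T_out = Σ ṁᵢCp,ᵢTᵢ / Σ ṁᵢCp,ᵢ
      = 2190.8 / 36.38 = 60.219 °C

T_out = 60.2 °C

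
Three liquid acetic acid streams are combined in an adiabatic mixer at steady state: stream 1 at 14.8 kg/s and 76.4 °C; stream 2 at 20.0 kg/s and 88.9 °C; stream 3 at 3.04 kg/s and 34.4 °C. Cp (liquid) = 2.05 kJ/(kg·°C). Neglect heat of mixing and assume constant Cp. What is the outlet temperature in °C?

T_out = 79.6 °C

No heat crosses the boundary, so H_out = H_in.
Σ ṁᵢCp,ᵢTᵢ = 14.8×2.05×76.4 + 20.0×2.05×88.9 + 3.04×2.05×34.4 = 6177.3
Σ ṁᵢCp,ᵢ = 14.8×2.05 + 20.0×2.05 + 3.04×2.05 = 77.572
T_out = 6177.3 / 77.572 = 79.633 °C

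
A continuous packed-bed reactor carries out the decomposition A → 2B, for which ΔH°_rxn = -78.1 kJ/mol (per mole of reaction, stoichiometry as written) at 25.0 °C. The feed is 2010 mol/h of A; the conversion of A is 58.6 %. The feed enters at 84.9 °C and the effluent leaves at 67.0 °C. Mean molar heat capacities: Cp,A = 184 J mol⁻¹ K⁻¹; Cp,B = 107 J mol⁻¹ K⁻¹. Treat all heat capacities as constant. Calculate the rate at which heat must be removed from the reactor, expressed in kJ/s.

Extent of reaction ξ = 0.586 × 2010 = 1177.9 mol/h
Reaction term: ξ·ΔH°_rxn = 1177.9 × -78.1 = -91991 kJ/h
Sensible, feed 84.9→25 °C: -22153 kJ/h
Outlet flows (mol/h): A 832.14, B 2355.7
Sensible, products 25→67.0 °C: 17017 kJ/h
Q = ΔH = -97127 kJ/h = -26.98 kW
Heat removed = 26.98 kJ/s

Q_out = 27.0 kJ/s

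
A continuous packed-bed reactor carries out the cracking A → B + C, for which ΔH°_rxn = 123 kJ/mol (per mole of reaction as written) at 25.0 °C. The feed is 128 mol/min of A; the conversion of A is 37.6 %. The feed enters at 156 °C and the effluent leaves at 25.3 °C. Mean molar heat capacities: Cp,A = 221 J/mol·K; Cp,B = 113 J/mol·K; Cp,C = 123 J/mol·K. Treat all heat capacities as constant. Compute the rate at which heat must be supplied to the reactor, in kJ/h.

Q_in = 133000 kJ/h

Extent of reaction ξ = 0.376 × 128 = 48.128 mol/min
Reaction term: ξ·ΔH°_rxn = 48.128 × 123 = 5919.7 kJ/min
Sensible, feed 156→25 °C: -3705.7 kJ/min
Outlet flows (mol/min): A 79.872, B 48.128, C 48.128
Sensible, products 25→25.3 °C: 8.703 kJ/min
Q = ΔH = 2222.7 kJ/min = 37.045 kW
Heat supplied = 133360 kJ/h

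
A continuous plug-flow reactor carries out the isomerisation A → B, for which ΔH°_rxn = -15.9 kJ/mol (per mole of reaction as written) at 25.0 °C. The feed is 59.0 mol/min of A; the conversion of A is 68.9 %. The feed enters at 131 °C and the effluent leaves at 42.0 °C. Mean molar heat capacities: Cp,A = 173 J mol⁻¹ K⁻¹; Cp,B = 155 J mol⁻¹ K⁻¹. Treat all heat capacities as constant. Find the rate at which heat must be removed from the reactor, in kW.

Extent of reaction ξ = 0.689 × 59.0 = 40.651 mol/min
Reaction term: ξ·ΔH°_rxn = 40.651 × -15.9 = -646.35 kJ/min
Sensible, feed 131→25 °C: -1081.9 kJ/min
Outlet flows (mol/min): A 18.349, B 40.651
Sensible, products 25→42.0 °C: 161.08 kJ/min
Q = ΔH = -1567.2 kJ/min = -26.12 kW
Heat removed = 26.12 kW

Q_out = 26.1 kW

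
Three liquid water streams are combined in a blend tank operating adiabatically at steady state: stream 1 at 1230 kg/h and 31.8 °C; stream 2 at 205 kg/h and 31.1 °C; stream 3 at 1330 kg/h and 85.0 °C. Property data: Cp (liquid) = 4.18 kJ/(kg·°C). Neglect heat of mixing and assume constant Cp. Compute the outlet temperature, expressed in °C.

T_out = 57.3 °C

Energy balance with Q = 0: Σ ṁᵢCp,ᵢ(T_out − Tᵢ) = 0
T_out = Σ ṁᵢCp,ᵢTᵢ / Σ ṁᵢCp,ᵢ
      = 662700 / 11558 = 57.338 °C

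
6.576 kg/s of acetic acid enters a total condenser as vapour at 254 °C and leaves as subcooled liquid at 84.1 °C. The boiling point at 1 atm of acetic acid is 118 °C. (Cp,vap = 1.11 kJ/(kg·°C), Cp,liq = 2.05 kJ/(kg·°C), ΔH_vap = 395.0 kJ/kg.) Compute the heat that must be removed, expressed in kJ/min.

Q_c = 243000 kJ/min

vapour 254→118 °C: -150.96 kJ/kg
condensation at 118 °C: -395 kJ/kg
liquid 118→84.1 °C: -69.495 kJ/kg
Δh = -150.96 + -395 + -69.495 = -615.46 kJ/kg
Q = ṁ·Δh = 6.576 kg/s × -615.46 kJ/kg = -4047.2 kJ/s
|Q| = 4047.2 kW = 242830 kJ/min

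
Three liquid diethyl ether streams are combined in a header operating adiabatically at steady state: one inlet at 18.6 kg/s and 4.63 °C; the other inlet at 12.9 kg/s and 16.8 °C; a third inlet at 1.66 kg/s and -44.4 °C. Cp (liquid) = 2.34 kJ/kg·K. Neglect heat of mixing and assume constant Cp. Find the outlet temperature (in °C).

T_out = 6.91 °C

Adiabatic, steady state ⇒ Σ ṁᵢCp,ᵢ(T_out − Tᵢ) = 0
Σ ṁᵢCp,ᵢTᵢ = 18.6×2.34×4.63 + 12.9×2.34×16.8 + 1.66×2.34×-44.4 = 536.17
Σ ṁᵢCp,ᵢ = 18.6×2.34 + 12.9×2.34 + 1.66×2.34 = 77.594
T_out = 536.17 / 77.594 = 6.91 °C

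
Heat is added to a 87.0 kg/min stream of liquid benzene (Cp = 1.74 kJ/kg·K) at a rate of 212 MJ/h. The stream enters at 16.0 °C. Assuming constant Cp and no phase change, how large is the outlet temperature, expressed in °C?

T_out = 39.3 °C

Q = 212 MJ/h = 3533.3 kJ/min
ΔT = Q/(ṁ·Cp) = 3533.3/(87.0×1.74) = 23.341 K
T_out = 16.0 + 23.341 = 39.341 °C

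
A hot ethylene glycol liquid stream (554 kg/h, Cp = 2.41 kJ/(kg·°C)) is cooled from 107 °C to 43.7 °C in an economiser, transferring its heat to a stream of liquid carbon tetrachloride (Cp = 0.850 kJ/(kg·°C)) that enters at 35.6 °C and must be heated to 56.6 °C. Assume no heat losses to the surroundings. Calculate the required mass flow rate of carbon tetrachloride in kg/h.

Heat released by hot stream: Q = 554 × 2.41 × (107 − 43.7) = 84514 kJ/h
Energy balance on cold side (adiabatic exchanger): Q = ṁ_c·Cp_c·(T_c,out − T_c,in)
ṁ_c = 84514 / [0.850 × (56.6 − 35.6)] = 4734.7 kg/h

ṁ_c = 4730 kg/h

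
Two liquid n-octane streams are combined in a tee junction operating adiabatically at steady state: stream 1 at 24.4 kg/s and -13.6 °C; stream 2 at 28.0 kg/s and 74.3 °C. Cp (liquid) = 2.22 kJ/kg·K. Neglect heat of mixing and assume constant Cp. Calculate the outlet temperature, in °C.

T_out = 33.4 °C

Energy balance with Q = 0: Σ ṁᵢCp,ᵢ(T_out − Tᵢ) = 0
T_out = Σ ṁᵢCp,ᵢTᵢ / Σ ṁᵢCp,ᵢ
      = 3881.8 / 116.33 = 33.369 °C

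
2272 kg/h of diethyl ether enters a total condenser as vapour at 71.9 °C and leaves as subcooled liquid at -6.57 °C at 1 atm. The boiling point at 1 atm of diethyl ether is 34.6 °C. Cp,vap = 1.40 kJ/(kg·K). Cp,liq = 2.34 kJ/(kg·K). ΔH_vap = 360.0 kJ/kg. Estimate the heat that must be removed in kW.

vapour 71.9→34.6 °C: -52.22 kJ/kg
condensation at 34.6 °C: -360 kJ/kg
liquid 34.6→-6.57 °C: -96.338 kJ/kg
Δh = -52.22 + -360 + -96.338 = -508.56 kJ/kg
Q = ṁ·Δh = 2272 kg/h × -508.56 kJ/kg = -1.1554e+06 kJ/h
|Q| = 320.96 kW

Q_c = 321 kW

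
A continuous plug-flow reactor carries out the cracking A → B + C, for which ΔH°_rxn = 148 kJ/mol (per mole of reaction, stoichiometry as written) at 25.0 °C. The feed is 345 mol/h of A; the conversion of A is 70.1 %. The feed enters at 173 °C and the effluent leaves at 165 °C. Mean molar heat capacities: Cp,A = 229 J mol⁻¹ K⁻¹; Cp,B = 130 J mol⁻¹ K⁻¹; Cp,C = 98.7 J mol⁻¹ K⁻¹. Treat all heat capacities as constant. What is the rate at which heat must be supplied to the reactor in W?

Q_in = 9760 W

Extent of reaction ξ = 0.701 × 345 = 241.84 mol/h
Reaction term: ξ·ΔH°_rxn = 241.84 × 148 = 35793 kJ/h
Sensible, feed 173→25 °C: -11693 kJ/h
Outlet flows (mol/h): A 103.16, B 241.84, C 241.84
Sensible, products 25→165 °C: 11051 kJ/h
Q = ΔH = 35151 kJ/h = 9.7641 kW
Heat supplied = 9764.1 W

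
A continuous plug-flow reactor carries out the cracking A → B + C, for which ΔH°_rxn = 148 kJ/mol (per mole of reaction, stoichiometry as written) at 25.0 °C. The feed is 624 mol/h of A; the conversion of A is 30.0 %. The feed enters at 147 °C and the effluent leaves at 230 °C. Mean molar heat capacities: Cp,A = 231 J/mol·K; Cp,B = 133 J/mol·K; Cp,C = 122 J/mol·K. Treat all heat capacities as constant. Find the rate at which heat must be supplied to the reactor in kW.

Q_in = 11.3 kW

Extent of reaction ξ = 0.300 × 624 = 187.2 mol/h
Reaction term: ξ·ΔH°_rxn = 187.2 × 148 = 27706 kJ/h
Sensible, feed 147→25 °C: -17586 kJ/h
Outlet flows (mol/h): A 436.8, B 187.2, C 187.2
Sensible, products 25→230 °C: 30471 kJ/h
Q = ΔH = 40591 kJ/h = 11.275 kW
Heat supplied = 11.275 kW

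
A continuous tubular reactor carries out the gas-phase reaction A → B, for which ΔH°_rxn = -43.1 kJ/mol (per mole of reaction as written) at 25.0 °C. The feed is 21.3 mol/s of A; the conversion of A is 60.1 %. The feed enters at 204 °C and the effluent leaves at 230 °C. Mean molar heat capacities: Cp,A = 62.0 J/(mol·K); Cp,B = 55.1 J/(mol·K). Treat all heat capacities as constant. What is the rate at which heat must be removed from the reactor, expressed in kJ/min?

Q_out = 32100 kJ/min

Extent of reaction ξ = 0.601 × 21.3 = 12.801 mol/s
Reaction term: ξ·ΔH°_rxn = 12.801 × -43.1 = -551.74 kJ/s
Sensible, feed 204→25 °C: -236.39 kJ/s
Outlet flows (mol/s): A 8.4987, B 12.801
Sensible, products 25→230 °C: 252.62 kJ/s
Q = ΔH = -535.51 kJ/s = -535.51 kW
Heat removed = 32130 kJ/min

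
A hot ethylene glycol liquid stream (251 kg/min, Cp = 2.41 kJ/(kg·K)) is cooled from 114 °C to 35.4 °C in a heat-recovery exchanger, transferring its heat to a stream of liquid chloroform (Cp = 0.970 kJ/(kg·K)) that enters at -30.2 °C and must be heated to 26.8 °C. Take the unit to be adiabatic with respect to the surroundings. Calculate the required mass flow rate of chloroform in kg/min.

Heat released by hot stream: Q = 251 × 2.41 × (114 − 35.4) = 47546 kJ/min
Energy balance on cold side (adiabatic exchanger): Q = ṁ_c·Cp_c·(T_c,out − T_c,in)
ṁ_c = 47546 / [0.970 × (26.8 − -30.2)] = 859.94 kg/min

ṁ_c = 860 kg/min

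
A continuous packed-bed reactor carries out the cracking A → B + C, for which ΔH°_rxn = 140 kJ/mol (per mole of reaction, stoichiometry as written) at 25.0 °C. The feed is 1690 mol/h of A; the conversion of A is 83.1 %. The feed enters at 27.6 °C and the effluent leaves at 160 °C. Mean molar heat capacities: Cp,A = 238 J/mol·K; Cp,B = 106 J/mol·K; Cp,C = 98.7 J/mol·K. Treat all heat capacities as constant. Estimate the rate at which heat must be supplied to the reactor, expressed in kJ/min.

Extent of reaction ξ = 0.831 × 1690 = 1404.4 mol/h
Reaction term: ξ·ΔH°_rxn = 1404.4 × 140 = 196610 kJ/h
Sensible, feed 27.6→25 °C: -1045.8 kJ/h
Outlet flows (mol/h): A 285.61, B 1404.4, C 1404.4
Sensible, products 25→160 °C: 47986 kJ/h
Q = ΔH = 243560 kJ/h = 67.654 kW
Heat supplied = 4059.3 kJ/min

Q_in = 4060 kJ/min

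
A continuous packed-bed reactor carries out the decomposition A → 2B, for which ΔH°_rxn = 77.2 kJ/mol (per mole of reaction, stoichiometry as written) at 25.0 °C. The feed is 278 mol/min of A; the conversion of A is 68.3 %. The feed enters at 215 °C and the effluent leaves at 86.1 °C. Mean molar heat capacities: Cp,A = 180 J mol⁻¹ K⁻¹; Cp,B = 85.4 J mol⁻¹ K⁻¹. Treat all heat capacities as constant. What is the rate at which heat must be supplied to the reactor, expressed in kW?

Extent of reaction ξ = 0.683 × 278 = 189.87 mol/min
Reaction term: ξ·ΔH°_rxn = 189.87 × 77.2 = 14658 kJ/min
Sensible, feed 215→25 °C: -9507.6 kJ/min
Outlet flows (mol/min): A 88.126, B 379.75
Sensible, products 25→86.1 °C: 2950.7 kJ/min
Q = ΔH = 8101.4 kJ/min = 135.02 kW
Heat supplied = 135.02 kW

Q_in = 135 kW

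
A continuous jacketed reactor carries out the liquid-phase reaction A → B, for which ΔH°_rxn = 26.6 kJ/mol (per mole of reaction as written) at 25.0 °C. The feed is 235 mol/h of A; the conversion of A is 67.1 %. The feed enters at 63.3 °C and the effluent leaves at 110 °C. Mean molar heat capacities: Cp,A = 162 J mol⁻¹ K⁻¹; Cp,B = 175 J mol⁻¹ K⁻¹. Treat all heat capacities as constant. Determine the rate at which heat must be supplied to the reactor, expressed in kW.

Q_in = 1.71 kW

Extent of reaction ξ = 0.671 × 235 = 157.69 mol/h
Reaction term: ξ·ΔH°_rxn = 157.69 × 26.6 = 4194.4 kJ/h
Sensible, feed 63.3→25 °C: -1458.1 kJ/h
Outlet flows (mol/h): A 77.315, B 157.69
Sensible, products 25→110 °C: 3410.2 kJ/h
Q = ΔH = 6146.5 kJ/h = 1.7074 kW
Heat supplied = 1.7074 kW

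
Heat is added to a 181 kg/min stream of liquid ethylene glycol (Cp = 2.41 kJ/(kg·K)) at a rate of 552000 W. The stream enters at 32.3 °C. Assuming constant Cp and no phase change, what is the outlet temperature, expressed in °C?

T_out = 108 °C

Q = 552000 W = 33120 kJ/min
ΔT = Q/(ṁ·Cp) = 33120/(181×2.41) = 75.927 K
T_out = 32.3 + 75.927 = 108.23 °C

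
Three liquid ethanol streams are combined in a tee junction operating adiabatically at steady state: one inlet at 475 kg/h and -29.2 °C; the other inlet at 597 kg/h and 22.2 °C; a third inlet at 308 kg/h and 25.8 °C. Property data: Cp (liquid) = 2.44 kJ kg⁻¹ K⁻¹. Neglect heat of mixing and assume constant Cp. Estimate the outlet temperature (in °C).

No heat crosses the boundary, so H_out = H_in.
Σ ṁᵢCp,ᵢTᵢ = 475×2.44×-29.2 + 597×2.44×22.2 + 308×2.44×25.8 = 17885
Σ ṁᵢCp,ᵢ = 475×2.44 + 597×2.44 + 308×2.44 = 3367.2
T_out = 17885 / 3367.2 = 5.3114 °C

T_out = 5.31 °C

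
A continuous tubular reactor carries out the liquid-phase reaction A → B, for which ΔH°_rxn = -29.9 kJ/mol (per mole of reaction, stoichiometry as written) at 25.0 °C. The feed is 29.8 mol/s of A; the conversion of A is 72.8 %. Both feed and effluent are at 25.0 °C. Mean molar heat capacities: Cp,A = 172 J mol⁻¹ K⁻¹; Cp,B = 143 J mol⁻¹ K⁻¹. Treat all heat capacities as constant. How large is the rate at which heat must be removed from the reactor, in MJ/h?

Extent of reaction ξ = 0.728 × 29.8 = 21.694 mol/s
Reaction term: ξ·ΔH°_rxn = 21.694 × -29.9 = -648.66 kJ/s
Q = ΔH = -648.66 kJ/s = -648.66 kW
Heat removed = 2335.2 MJ/h

Q_out = 2340 MJ/h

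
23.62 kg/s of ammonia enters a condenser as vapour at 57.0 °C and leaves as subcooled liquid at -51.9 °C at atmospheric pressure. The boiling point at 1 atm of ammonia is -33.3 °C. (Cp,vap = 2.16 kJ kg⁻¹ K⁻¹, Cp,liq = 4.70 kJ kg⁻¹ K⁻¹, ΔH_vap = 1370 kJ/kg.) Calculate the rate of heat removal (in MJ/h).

Q_c = 141000 MJ/h

vapour 57.0→-33.3 °C: -195.05 kJ/kg
condensation at -33.3 °C: -1370 kJ/kg
liquid -33.3→-51.9 °C: -87.42 kJ/kg
Δh = -195.05 + -1370 + -87.42 = -1652.5 kJ/kg
Q = ṁ·Δh = 23.62 kg/s × -1652.5 kJ/kg = -39031 kJ/s
|Q| = 39031 kW = 140510 MJ/h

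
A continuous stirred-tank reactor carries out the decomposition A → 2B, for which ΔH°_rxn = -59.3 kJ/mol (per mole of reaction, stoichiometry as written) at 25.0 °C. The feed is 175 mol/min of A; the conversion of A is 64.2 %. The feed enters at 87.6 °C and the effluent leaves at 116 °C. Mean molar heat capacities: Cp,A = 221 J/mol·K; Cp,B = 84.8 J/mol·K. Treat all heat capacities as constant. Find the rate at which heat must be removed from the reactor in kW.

Q_out = 101 kW

Extent of reaction ξ = 0.642 × 175 = 112.35 mol/min
Reaction term: ξ·ΔH°_rxn = 112.35 × -59.3 = -6662.4 kJ/min
Sensible, feed 87.6→25 °C: -2421.1 kJ/min
Outlet flows (mol/min): A 62.65, B 224.7
Sensible, products 25→116 °C: 2993.9 kJ/min
Q = ΔH = -6089.5 kJ/min = -101.49 kW
Heat removed = 101.49 kW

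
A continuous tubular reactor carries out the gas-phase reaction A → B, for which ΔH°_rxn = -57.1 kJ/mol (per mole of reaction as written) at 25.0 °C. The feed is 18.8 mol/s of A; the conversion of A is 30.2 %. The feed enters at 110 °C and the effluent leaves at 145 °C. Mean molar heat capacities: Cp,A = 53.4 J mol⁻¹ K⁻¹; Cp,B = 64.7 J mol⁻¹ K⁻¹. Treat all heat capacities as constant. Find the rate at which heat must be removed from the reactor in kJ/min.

Q_out = 16900 kJ/min

Extent of reaction ξ = 0.302 × 18.8 = 5.6776 mol/s
Reaction term: ξ·ΔH°_rxn = 5.6776 × -57.1 = -324.19 kJ/s
Sensible, feed 110→25 °C: -85.333 kJ/s
Outlet flows (mol/s): A 13.122, B 5.6776
Sensible, products 25→145 °C: 128.17 kJ/s
Q = ΔH = -281.35 kJ/s = -281.35 kW
Heat removed = 16881 kJ/min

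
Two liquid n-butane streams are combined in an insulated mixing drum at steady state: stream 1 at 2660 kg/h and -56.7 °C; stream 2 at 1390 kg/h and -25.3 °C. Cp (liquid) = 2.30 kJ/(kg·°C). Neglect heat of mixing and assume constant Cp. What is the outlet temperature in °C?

T_out = -45.9 °C

Energy balance with Q = 0: Σ ṁᵢCp,ᵢ(T_out − Tᵢ) = 0
Σ ṁᵢCp,ᵢTᵢ = 2660×2.30×-56.7 + 1390×2.30×-25.3 = -427770
Σ ṁᵢCp,ᵢ = 2660×2.30 + 1390×2.30 = 9315
T_out = -427770 / 9315 = -45.923 °C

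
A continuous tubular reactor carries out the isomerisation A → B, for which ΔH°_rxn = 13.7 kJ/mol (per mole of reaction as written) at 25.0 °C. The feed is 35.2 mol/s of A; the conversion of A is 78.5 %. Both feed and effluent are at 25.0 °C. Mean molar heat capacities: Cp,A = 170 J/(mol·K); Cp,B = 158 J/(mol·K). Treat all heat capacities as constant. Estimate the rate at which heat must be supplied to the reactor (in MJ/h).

Extent of reaction ξ = 0.785 × 35.2 = 27.632 mol/s
Reaction term: ξ·ΔH°_rxn = 27.632 × 13.7 = 378.56 kJ/s
Q = ΔH = 378.56 kJ/s = 378.56 kW
Heat supplied = 1362.8 MJ/h

Q_in = 1360 MJ/h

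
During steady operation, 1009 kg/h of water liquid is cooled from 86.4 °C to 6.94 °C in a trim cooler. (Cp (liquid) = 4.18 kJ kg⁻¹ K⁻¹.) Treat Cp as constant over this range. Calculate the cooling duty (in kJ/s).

Q_c = 93.1 kJ/s

Q = ṁ·Cp·ΔT = 1009 × 4.18 × (6.94 − 86.4) = -335130 kJ/h
Converting: 335130 / 3600 s = 93.092 kW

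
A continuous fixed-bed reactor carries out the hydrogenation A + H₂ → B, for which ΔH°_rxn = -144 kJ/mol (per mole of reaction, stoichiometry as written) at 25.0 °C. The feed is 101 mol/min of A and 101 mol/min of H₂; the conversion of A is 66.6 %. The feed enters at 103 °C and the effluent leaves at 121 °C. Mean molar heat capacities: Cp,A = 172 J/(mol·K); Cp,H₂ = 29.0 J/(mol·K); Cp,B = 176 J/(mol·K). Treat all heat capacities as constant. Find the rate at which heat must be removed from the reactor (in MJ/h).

Q_out = 569 MJ/h

Extent of reaction ξ = 0.666 × 101 = 67.266 mol/min
Reaction term: ξ·ΔH°_rxn = 67.266 × -144 = -9686.3 kJ/min
Sensible, feed 103→25 °C: -1583.5 kJ/min
Outlet flows (mol/min): A 33.734, H₂ 33.734, B 67.266
Sensible, products 25→121 °C: 1787.5 kJ/min
Q = ΔH = -9482.3 kJ/min = -158.04 kW
Heat removed = 568.94 MJ/h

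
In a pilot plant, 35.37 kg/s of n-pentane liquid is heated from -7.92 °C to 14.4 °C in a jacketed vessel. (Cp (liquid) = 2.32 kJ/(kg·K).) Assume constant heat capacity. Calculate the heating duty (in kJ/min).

Q = 110000 kJ/min

Q = ṁ·Cp·ΔT = 35.37 × 2.32 × (14.4 − -7.92) = 1831.5 kJ/s
Heating duty = 109890 kJ/min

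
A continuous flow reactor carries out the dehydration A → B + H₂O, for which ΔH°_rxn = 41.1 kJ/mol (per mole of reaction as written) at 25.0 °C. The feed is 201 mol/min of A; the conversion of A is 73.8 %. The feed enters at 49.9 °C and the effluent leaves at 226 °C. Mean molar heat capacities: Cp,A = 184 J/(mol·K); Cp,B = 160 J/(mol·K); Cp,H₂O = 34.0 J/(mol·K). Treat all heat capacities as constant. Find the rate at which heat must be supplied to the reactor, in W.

Extent of reaction ξ = 0.738 × 201 = 148.34 mol/min
Reaction term: ξ·ΔH°_rxn = 148.34 × 41.1 = 6096.7 kJ/min
Sensible, feed 49.9→25 °C: -920.9 kJ/min
Outlet flows (mol/min): A 52.662, B 148.34, H₂O 148.34
Sensible, products 25→226 °C: 7731.9 kJ/min
Q = ΔH = 12908 kJ/min = 215.13 kW
Heat supplied = 215130 W

Q_in = 215000 W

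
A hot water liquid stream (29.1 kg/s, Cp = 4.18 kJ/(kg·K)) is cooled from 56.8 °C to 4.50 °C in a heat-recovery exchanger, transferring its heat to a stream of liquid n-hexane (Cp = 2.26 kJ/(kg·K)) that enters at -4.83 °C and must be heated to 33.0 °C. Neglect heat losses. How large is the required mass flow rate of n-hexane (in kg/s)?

ṁ_c = 74.4 kg/s

Heat released by hot stream: Q = 29.1 × 4.18 × (56.8 − 4.50) = 6361.7 kJ/s
Energy balance on cold side (adiabatic exchanger): Q = ṁ_c·Cp_c·(T_c,out − T_c,in)
ṁ_c = 6361.7 / [2.26 × (33.0 − -4.83)] = 74.409 kg/s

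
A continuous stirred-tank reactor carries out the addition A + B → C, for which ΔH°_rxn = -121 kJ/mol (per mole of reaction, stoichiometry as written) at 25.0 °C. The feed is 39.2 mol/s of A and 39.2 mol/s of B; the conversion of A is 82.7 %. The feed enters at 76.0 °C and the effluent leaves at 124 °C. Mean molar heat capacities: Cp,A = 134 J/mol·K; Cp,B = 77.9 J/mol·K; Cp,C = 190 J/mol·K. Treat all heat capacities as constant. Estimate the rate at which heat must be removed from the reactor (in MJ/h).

Q_out = 12900 MJ/h

Extent of reaction ξ = 0.827 × 39.2 = 32.418 mol/s
Reaction term: ξ·ΔH°_rxn = 32.418 × -121 = -3922.6 kJ/s
Sensible, feed 76.0→25 °C: -423.63 kJ/s
Outlet flows (mol/s): A 6.7816, B 6.7816, C 32.418
Sensible, products 25→124 °C: 752.06 kJ/s
Q = ΔH = -3594.2 kJ/s = -3594.2 kW
Heat removed = 12939 MJ/h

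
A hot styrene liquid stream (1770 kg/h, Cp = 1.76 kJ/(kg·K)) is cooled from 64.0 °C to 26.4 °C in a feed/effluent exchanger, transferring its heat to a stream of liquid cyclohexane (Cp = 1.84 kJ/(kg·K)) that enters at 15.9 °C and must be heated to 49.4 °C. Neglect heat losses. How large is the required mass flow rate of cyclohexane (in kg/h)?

ṁ_c = 1900 kg/h

Heat released by hot stream: Q = 1770 × 1.76 × (64.0 − 26.4) = 117130 kJ/h
Energy balance on cold side (adiabatic exchanger): Q = ṁ_c·Cp_c·(T_c,out − T_c,in)
ṁ_c = 117130 / [1.84 × (49.4 − 15.9)] = 1900.3 kg/h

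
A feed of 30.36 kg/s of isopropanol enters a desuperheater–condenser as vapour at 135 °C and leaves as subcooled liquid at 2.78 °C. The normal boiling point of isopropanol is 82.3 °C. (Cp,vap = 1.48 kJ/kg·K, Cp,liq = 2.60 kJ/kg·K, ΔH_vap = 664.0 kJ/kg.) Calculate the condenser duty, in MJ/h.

Q_c = 104000 MJ/h

vapour 135→82.3 °C: -77.996 kJ/kg
condensation at 82.3 °C: -664 kJ/kg
liquid 82.3→2.78 °C: -206.75 kJ/kg
Δh = -77.996 + -664 + -206.75 = -948.75 kJ/kg
Q = ṁ·Δh = 30.36 kg/s × -948.75 kJ/kg = -28804 kJ/s
|Q| = 28804 kW = 103690 MJ/h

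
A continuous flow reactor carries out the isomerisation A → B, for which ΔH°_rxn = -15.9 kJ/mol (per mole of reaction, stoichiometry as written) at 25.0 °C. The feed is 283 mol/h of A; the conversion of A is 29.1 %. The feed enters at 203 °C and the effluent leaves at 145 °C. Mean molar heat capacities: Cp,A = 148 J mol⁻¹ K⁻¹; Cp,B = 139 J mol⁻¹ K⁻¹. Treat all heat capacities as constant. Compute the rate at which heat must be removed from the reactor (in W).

Extent of reaction ξ = 0.291 × 283 = 82.353 mol/h
Reaction term: ξ·ΔH°_rxn = 82.353 × -15.9 = -1309.4 kJ/h
Sensible, feed 203→25 °C: -7455.4 kJ/h
Outlet flows (mol/h): A 200.65, B 82.353
Sensible, products 25→145 °C: 4937.1 kJ/h
Q = ΔH = -3827.6 kJ/h = -1.0632 kW
Heat removed = 1063.2 W

Q_out = 1060 W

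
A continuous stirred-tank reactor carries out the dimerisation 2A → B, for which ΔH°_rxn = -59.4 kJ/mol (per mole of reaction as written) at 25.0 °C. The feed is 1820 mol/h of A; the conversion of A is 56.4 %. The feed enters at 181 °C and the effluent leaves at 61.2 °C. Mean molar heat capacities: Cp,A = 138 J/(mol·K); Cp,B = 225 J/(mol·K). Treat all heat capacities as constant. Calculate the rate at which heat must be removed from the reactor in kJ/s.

Q_out = 17.1 kJ/s

Extent of reaction ξ = 0.564 × 1820 / 2 = 513.24 mol/h
Reaction term: ξ·ΔH°_rxn = 513.24 × -59.4 = -30486 kJ/h
Sensible, feed 181→25 °C: -39181 kJ/h
Outlet flows (mol/h): A 793.52, B 513.24
Sensible, products 25→61.2 °C: 8144.4 kJ/h
Q = ΔH = -61523 kJ/h = -17.09 kW
Heat removed = 17.09 kJ/s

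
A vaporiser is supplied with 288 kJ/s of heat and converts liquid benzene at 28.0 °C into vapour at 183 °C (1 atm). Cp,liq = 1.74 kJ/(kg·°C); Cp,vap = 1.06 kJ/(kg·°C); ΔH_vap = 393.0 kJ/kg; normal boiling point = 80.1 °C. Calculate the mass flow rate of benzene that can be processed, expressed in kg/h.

Δh = 1.74×(80.1−28.0) + 393.0 + 1.06×(183−80.1) = 592.73 kJ/kg
Q = 288 kJ/s = 288 kJ/s = 1.0368e+06 kJ/h
ṁ = Q/Δh = 1.0368e+06 / 592.73 = 1749.2 kg/h

ṁ = 1750 kg/h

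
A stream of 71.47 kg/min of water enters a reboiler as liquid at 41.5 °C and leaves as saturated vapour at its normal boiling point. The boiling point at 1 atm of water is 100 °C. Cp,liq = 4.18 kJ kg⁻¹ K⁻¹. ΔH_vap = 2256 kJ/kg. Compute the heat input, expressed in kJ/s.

Q = 2980 kJ/s

liquid 41.5→100 °C: 244.53 kJ/kg
vaporisation at 100 °C: 2256 kJ/kg
Δh = 244.53 + 2256 = 2500.5 kJ/kg
Q = ṁ·Δh = 71.47 kg/min × 2500.5 kJ/kg = 178710 kJ/min
|Q| = 2978.5 kW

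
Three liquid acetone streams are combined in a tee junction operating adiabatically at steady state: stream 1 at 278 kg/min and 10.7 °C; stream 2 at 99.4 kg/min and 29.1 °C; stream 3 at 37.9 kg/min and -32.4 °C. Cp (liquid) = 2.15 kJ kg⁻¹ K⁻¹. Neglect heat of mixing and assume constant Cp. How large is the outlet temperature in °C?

Energy balance with Q = 0: Σ ṁᵢCp,ᵢ(T_out − Tᵢ) = 0
T_out = Σ ṁᵢCp,ᵢTᵢ / Σ ṁᵢCp,ᵢ
      = 9974.2 / 892.89 = 11.171 °C

T_out = 11.2 °C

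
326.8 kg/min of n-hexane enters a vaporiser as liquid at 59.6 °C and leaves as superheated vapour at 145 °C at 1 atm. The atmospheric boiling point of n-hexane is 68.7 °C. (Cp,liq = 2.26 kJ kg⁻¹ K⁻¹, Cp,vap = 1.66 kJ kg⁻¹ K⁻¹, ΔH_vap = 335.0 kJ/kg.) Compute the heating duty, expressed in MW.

liquid 59.6→68.7 °C: 20.566 kJ/kg
vaporisation at 68.7 °C: 335 kJ/kg
vapour 68.7→145 °C: 126.66 kJ/kg
Δh = 20.566 + 335 + 126.66 = 482.22 kJ/kg
Q = ṁ·Δh = 326.8 kg/min × 482.22 kJ/kg = 157590 kJ/min
|Q| = 2626.5 kW = 2.6265 MW

Q = 2.63 MW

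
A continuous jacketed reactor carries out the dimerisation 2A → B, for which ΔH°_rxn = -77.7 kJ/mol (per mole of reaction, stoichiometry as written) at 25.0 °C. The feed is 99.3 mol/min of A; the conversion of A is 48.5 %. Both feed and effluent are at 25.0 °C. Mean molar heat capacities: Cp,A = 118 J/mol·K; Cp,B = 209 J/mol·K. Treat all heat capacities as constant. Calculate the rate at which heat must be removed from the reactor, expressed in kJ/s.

Extent of reaction ξ = 0.485 × 99.3 / 2 = 24.08 mol/min
Reaction term: ξ·ΔH°_rxn = 24.08 × -77.7 = -1871 kJ/min
Q = ΔH = -1871 kJ/min = -31.184 kW
Heat removed = 31.184 kJ/s

Q_out = 31.2 kJ/s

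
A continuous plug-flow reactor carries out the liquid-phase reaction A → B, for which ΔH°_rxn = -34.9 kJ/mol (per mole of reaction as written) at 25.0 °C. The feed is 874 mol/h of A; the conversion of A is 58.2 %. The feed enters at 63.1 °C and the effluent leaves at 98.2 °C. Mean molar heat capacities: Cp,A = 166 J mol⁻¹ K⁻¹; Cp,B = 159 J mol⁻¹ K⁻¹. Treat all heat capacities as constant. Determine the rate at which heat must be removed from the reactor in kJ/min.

Q_out = 215 kJ/min

Extent of reaction ξ = 0.582 × 874 = 508.67 mol/h
Reaction term: ξ·ΔH°_rxn = 508.67 × -34.9 = -17753 kJ/h
Sensible, feed 63.1→25 °C: -5527.7 kJ/h
Outlet flows (mol/h): A 365.33, B 508.67
Sensible, products 25→98.2 °C: 10360 kJ/h
Q = ΔH = -12921 kJ/h = -3.5891 kW
Heat removed = 215.35 kJ/min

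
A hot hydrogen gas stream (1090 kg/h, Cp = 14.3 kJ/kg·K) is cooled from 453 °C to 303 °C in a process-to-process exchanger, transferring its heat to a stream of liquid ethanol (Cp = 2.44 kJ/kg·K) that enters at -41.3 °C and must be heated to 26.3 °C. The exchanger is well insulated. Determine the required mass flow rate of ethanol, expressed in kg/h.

ṁ_c = 14200 kg/h

Heat released by hot stream: Q = 1090 × 14.3 × (453 − 303) = 2.338e+06 kJ/h
Energy balance on cold side (adiabatic exchanger): Q = ṁ_c·Cp_c·(T_c,out − T_c,in)
ṁ_c = 2.338e+06 / [2.44 × (26.3 − -41.3)] = 14175 kg/h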